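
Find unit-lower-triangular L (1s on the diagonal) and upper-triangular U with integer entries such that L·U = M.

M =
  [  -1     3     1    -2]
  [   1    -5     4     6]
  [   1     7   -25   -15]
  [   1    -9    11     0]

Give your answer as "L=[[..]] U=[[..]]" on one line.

L=[[1,0,0,0],[-1,1,0,0],[-1,-5,1,0],[-1,3,-3,1]] U=[[-1,3,1,-2],[0,-2,5,4],[0,0,1,3],[0,0,0,-5]]

  r1 -= -1·r0 → [0,-2,5,4]
  r2 -= -1·r0 → [0,10,-24,-17]
  r3 -= -1·r0 → [0,-6,12,-2]
  r2 -= -5·r1 → [0,0,1,3]
  r3 -= 3·r1 → [0,0,-3,-14]
  r3 -= -3·r2 → [0,0,0,-5]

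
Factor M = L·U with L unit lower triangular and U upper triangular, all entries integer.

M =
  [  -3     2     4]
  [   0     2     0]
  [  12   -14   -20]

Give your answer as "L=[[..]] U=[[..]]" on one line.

L=[[1,0,0],[0,1,0],[-4,-3,1]] U=[[-3,2,4],[0,2,0],[0,0,-4]]

  row1 -= 0·row0 → [0,2,0]
  row2 -= -4·row0 → [0,-6,-4]
  row2 -= -3·row1 → [0,0,-4]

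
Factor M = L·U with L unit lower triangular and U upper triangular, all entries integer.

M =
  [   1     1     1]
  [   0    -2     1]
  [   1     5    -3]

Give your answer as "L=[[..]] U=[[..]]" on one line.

L=[[1,0,0],[0,1,0],[1,-2,1]] U=[[1,1,1],[0,-2,1],[0,0,-2]]

  r1 -= 0·r0 → [0,-2,1]
  r2 -= 1·r0 → [0,4,-4]
  r2 -= -2·r1 → [0,0,-2]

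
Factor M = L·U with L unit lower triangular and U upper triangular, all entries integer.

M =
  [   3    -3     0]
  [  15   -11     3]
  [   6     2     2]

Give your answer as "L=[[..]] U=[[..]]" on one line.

L=[[1,0,0],[5,1,0],[2,2,1]] U=[[3,-3,0],[0,4,3],[0,0,-4]]

  R1 -= 5·R0 → [0,4,3]
  R2 -= 2·R0 → [0,8,2]
  R2 -= 2·R1 → [0,0,-4]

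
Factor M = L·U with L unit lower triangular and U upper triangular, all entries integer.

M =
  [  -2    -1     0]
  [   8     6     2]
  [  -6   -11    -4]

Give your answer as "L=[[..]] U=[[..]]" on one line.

  R1 -= -4·R0 → [0,2,2]
  R2 -= 3·R0 → [0,-8,-4]
  R2 -= -4·R1 → [0,0,4]

L=[[1,0,0],[-4,1,0],[3,-4,1]] U=[[-2,-1,0],[0,2,2],[0,0,4]]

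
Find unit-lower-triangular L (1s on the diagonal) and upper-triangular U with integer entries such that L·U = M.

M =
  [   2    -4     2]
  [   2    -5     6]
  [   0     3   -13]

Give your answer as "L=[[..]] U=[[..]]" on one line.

  R1 -= 1·R0 → [0,-1,4]
  R2 -= 0·R0 → [0,3,-13]
  R2 -= -3·R1 → [0,0,-1]

L=[[1,0,0],[1,1,0],[0,-3,1]] U=[[2,-4,2],[0,-1,4],[0,0,-1]]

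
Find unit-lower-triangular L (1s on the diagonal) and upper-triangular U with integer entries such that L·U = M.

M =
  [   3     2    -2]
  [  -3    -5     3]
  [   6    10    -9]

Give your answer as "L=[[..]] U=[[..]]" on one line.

L=[[1,0,0],[-1,1,0],[2,-2,1]] U=[[3,2,-2],[0,-3,1],[0,0,-3]]

  row1 -= -1·row0 → [0,-3,1]
  row2 -= 2·row0 → [0,6,-5]
  row2 -= -2·row1 → [0,0,-3]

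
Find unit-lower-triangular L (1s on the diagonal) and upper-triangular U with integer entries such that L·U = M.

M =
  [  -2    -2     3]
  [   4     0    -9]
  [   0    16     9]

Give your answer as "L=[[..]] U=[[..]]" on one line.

L=[[1,0,0],[-2,1,0],[0,-4,1]] U=[[-2,-2,3],[0,-4,-3],[0,0,-3]]

  row1 -= -2·row0 → [0,-4,-3]
  row2 -= 0·row0 → [0,16,9]
  row2 -= -4·row1 → [0,0,-3]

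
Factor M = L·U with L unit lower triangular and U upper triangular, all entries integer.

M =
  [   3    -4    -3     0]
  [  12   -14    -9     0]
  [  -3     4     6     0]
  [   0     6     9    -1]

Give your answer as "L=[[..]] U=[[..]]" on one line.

L=[[1,0,0,0],[4,1,0,0],[-1,0,1,0],[0,3,0,1]] U=[[3,-4,-3,0],[0,2,3,0],[0,0,3,0],[0,0,0,-1]]

  r1 -= 4·r0 → [0,2,3,0]
  r2 -= -1·r0 → [0,0,3,0]
  r3 -= 0·r0 → [0,6,9,-1]
  r2 -= 0·r1 → [0,0,3,0]
  r3 -= 3·r1 → [0,0,0,-1]
  r3 -= 0·r2 → [0,0,0,-1]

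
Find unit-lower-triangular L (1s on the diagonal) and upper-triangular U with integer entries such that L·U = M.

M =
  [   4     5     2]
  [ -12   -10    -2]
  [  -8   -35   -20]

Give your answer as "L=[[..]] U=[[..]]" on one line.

  row1 -= -3·row0 → [0,5,4]
  row2 -= -2·row0 → [0,-25,-16]
  row2 -= -5·row1 → [0,0,4]

L=[[1,0,0],[-3,1,0],[-2,-5,1]] U=[[4,5,2],[0,5,4],[0,0,4]]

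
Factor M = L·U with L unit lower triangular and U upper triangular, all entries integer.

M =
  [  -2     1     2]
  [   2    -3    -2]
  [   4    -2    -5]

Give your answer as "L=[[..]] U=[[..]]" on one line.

L=[[1,0,0],[-1,1,0],[-2,0,1]] U=[[-2,1,2],[0,-2,0],[0,0,-1]]

  row1 -= -1·row0 → [0,-2,0]
  row2 -= -2·row0 → [0,0,-1]
  row2 -= 0·row1 → [0,0,-1]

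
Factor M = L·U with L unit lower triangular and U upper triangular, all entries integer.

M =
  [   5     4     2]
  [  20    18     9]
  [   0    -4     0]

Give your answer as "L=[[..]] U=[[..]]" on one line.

  r1 -= 4·r0 → [0,2,1]
  r2 -= 0·r0 → [0,-4,0]
  r2 -= -2·r1 → [0,0,2]

L=[[1,0,0],[4,1,0],[0,-2,1]] U=[[5,4,2],[0,2,1],[0,0,2]]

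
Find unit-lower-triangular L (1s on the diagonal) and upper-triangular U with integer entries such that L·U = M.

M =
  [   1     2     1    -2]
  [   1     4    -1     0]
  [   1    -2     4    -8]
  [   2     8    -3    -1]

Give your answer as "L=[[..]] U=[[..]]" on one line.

  r1 -= 1·r0 → [0,2,-2,2]
  r2 -= 1·r0 → [0,-4,3,-6]
  r3 -= 2·r0 → [0,4,-5,3]
  r2 -= -2·r1 → [0,0,-1,-2]
  r3 -= 2·r1 → [0,0,-1,-1]
  r3 -= 1·r2 → [0,0,0,1]

L=[[1,0,0,0],[1,1,0,0],[1,-2,1,0],[2,2,1,1]] U=[[1,2,1,-2],[0,2,-2,2],[0,0,-1,-2],[0,0,0,1]]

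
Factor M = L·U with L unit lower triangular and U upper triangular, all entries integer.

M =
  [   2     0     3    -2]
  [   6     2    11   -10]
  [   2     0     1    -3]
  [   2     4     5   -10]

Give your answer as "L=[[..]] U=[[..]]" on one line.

  R1 -= 3·R0 → [0,2,2,-4]
  R2 -= 1·R0 → [0,0,-2,-1]
  R3 -= 1·R0 → [0,4,2,-8]
  R2 -= 0·R1 → [0,0,-2,-1]
  R3 -= 2·R1 → [0,0,-2,0]
  R3 -= 1·R2 → [0,0,0,1]

L=[[1,0,0,0],[3,1,0,0],[1,0,1,0],[1,2,1,1]] U=[[2,0,3,-2],[0,2,2,-4],[0,0,-2,-1],[0,0,0,1]]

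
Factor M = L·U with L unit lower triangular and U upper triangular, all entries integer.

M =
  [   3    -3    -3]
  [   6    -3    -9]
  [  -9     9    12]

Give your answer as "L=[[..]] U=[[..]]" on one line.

L=[[1,0,0],[2,1,0],[-3,0,1]] U=[[3,-3,-3],[0,3,-3],[0,0,3]]

  row1 -= 2·row0 → [0,3,-3]
  row2 -= -3·row0 → [0,0,3]
  row2 -= 0·row1 → [0,0,3]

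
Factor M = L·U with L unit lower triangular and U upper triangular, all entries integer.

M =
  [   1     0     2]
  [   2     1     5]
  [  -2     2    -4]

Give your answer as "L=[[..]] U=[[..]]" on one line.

  r1 -= 2·r0 → [0,1,1]
  r2 -= -2·r0 → [0,2,0]
  r2 -= 2·r1 → [0,0,-2]

L=[[1,0,0],[2,1,0],[-2,2,1]] U=[[1,0,2],[0,1,1],[0,0,-2]]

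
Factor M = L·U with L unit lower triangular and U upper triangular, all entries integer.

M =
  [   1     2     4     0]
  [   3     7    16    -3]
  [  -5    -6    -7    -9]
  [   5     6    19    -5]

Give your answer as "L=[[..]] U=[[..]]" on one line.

L=[[1,0,0,0],[3,1,0,0],[-5,4,1,0],[5,-4,-5,1]] U=[[1,2,4,0],[0,1,4,-3],[0,0,-3,3],[0,0,0,-2]]

  R1 -= 3·R0 → [0,1,4,-3]
  R2 -= -5·R0 → [0,4,13,-9]
  R3 -= 5·R0 → [0,-4,-1,-5]
  R2 -= 4·R1 → [0,0,-3,3]
  R3 -= -4·R1 → [0,0,15,-17]
  R3 -= -5·R2 → [0,0,0,-2]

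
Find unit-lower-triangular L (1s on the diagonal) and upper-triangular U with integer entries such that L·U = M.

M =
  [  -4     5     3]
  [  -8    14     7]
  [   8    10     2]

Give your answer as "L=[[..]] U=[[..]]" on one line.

  R1 -= 2·R0 → [0,4,1]
  R2 -= -2·R0 → [0,20,8]
  R2 -= 5·R1 → [0,0,3]

L=[[1,0,0],[2,1,0],[-2,5,1]] U=[[-4,5,3],[0,4,1],[0,0,3]]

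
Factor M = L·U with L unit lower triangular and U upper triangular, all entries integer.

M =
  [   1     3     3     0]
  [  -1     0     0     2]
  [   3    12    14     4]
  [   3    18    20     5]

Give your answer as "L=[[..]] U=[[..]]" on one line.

  row1 -= -1·row0 → [0,3,3,2]
  row2 -= 3·row0 → [0,3,5,4]
  row3 -= 3·row0 → [0,9,11,5]
  row2 -= 1·row1 → [0,0,2,2]
  row3 -= 3·row1 → [0,0,2,-1]
  row3 -= 1·row2 → [0,0,0,-3]

L=[[1,0,0,0],[-1,1,0,0],[3,1,1,0],[3,3,1,1]] U=[[1,3,3,0],[0,3,3,2],[0,0,2,2],[0,0,0,-3]]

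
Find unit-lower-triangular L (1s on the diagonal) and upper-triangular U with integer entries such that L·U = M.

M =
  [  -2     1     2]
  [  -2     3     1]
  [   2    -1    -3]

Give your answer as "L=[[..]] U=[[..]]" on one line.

  R1 -= 1·R0 → [0,2,-1]
  R2 -= -1·R0 → [0,0,-1]
  R2 -= 0·R1 → [0,0,-1]

L=[[1,0,0],[1,1,0],[-1,0,1]] U=[[-2,1,2],[0,2,-1],[0,0,-1]]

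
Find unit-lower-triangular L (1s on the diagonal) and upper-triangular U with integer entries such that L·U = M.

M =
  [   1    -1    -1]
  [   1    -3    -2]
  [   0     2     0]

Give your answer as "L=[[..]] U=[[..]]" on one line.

L=[[1,0,0],[1,1,0],[0,-1,1]] U=[[1,-1,-1],[0,-2,-1],[0,0,-1]]

  R1 -= 1·R0 → [0,-2,-1]
  R2 -= 0·R0 → [0,2,0]
  R2 -= -1·R1 → [0,0,-1]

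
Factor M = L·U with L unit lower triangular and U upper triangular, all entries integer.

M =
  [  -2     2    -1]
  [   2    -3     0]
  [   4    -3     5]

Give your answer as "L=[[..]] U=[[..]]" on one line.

  R1 -= -1·R0 → [0,-1,-1]
  R2 -= -2·R0 → [0,1,3]
  R2 -= -1·R1 → [0,0,2]

L=[[1,0,0],[-1,1,0],[-2,-1,1]] U=[[-2,2,-1],[0,-1,-1],[0,0,2]]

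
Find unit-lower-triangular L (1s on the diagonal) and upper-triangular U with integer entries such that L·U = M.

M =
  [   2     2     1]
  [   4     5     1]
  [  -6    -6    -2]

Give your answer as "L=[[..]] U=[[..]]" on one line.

  row1 -= 2·row0 → [0,1,-1]
  row2 -= -3·row0 → [0,0,1]
  row2 -= 0·row1 → [0,0,1]

L=[[1,0,0],[2,1,0],[-3,0,1]] U=[[2,2,1],[0,1,-1],[0,0,1]]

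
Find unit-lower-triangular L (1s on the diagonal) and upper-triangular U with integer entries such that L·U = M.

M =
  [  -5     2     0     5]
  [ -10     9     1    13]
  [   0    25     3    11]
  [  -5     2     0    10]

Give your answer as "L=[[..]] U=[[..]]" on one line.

  r1 -= 2·r0 → [0,5,1,3]
  r2 -= 0·r0 → [0,25,3,11]
  r3 -= 1·r0 → [0,0,0,5]
  r2 -= 5·r1 → [0,0,-2,-4]
  r3 -= 0·r1 → [0,0,0,5]
  r3 -= 0·r2 → [0,0,0,5]

L=[[1,0,0,0],[2,1,0,0],[0,5,1,0],[1,0,0,1]] U=[[-5,2,0,5],[0,5,1,3],[0,0,-2,-4],[0,0,0,5]]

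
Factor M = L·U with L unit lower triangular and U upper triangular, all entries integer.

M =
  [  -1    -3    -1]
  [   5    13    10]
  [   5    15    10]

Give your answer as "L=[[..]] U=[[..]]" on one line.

L=[[1,0,0],[-5,1,0],[-5,0,1]] U=[[-1,-3,-1],[0,-2,5],[0,0,5]]

  r1 -= -5·r0 → [0,-2,5]
  r2 -= -5·r0 → [0,0,5]
  r2 -= 0·r1 → [0,0,5]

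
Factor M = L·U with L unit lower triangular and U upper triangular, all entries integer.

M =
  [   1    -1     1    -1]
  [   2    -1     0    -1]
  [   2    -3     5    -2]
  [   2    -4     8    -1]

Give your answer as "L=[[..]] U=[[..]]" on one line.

L=[[1,0,0,0],[2,1,0,0],[2,-1,1,0],[2,-2,2,1]] U=[[1,-1,1,-1],[0,1,-2,1],[0,0,1,1],[0,0,0,1]]

  row1 -= 2·row0 → [0,1,-2,1]
  row2 -= 2·row0 → [0,-1,3,0]
  row3 -= 2·row0 → [0,-2,6,1]
  row2 -= -1·row1 → [0,0,1,1]
  row3 -= -2·row1 → [0,0,2,3]
  row3 -= 2·row2 → [0,0,0,1]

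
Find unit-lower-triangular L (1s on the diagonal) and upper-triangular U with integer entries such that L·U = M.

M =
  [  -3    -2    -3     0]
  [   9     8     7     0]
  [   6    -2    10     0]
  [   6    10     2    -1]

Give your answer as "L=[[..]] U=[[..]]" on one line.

L=[[1,0,0,0],[-3,1,0,0],[-2,-3,1,0],[-2,3,-1,1]] U=[[-3,-2,-3,0],[0,2,-2,0],[0,0,-2,0],[0,0,0,-1]]

  r1 -= -3·r0 → [0,2,-2,0]
  r2 -= -2·r0 → [0,-6,4,0]
  r3 -= -2·r0 → [0,6,-4,-1]
  r2 -= -3·r1 → [0,0,-2,0]
  r3 -= 3·r1 → [0,0,2,-1]
  r3 -= -1·r2 → [0,0,0,-1]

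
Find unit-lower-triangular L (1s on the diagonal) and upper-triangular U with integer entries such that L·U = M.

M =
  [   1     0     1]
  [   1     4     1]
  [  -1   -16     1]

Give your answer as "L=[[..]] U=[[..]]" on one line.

  row1 -= 1·row0 → [0,4,0]
  row2 -= -1·row0 → [0,-16,2]
  row2 -= -4·row1 → [0,0,2]

L=[[1,0,0],[1,1,0],[-1,-4,1]] U=[[1,0,1],[0,4,0],[0,0,2]]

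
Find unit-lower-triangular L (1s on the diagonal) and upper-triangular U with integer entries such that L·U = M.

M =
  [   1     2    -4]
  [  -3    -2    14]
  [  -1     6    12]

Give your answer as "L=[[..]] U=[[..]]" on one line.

L=[[1,0,0],[-3,1,0],[-1,2,1]] U=[[1,2,-4],[0,4,2],[0,0,4]]

  R1 -= -3·R0 → [0,4,2]
  R2 -= -1·R0 → [0,8,8]
  R2 -= 2·R1 → [0,0,4]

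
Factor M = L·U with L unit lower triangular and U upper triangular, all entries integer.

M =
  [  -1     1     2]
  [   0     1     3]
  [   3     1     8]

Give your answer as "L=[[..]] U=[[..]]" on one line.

  R1 -= 0·R0 → [0,1,3]
  R2 -= -3·R0 → [0,4,14]
  R2 -= 4·R1 → [0,0,2]

L=[[1,0,0],[0,1,0],[-3,4,1]] U=[[-1,1,2],[0,1,3],[0,0,2]]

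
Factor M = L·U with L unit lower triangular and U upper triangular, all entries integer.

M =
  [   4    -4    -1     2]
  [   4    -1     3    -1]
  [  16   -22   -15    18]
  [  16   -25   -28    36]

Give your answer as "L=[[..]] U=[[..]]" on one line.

L=[[1,0,0,0],[1,1,0,0],[4,-2,1,0],[4,-3,4,1]] U=[[4,-4,-1,2],[0,3,4,-3],[0,0,-3,4],[0,0,0,3]]

  row1 -= 1·row0 → [0,3,4,-3]
  row2 -= 4·row0 → [0,-6,-11,10]
  row3 -= 4·row0 → [0,-9,-24,28]
  row2 -= -2·row1 → [0,0,-3,4]
  row3 -= -3·row1 → [0,0,-12,19]
  row3 -= 4·row2 → [0,0,0,3]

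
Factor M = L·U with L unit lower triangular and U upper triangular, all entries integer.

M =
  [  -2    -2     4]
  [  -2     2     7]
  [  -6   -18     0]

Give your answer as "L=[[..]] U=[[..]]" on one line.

L=[[1,0,0],[1,1,0],[3,-3,1]] U=[[-2,-2,4],[0,4,3],[0,0,-3]]

  row1 -= 1·row0 → [0,4,3]
  row2 -= 3·row0 → [0,-12,-12]
  row2 -= -3·row1 → [0,0,-3]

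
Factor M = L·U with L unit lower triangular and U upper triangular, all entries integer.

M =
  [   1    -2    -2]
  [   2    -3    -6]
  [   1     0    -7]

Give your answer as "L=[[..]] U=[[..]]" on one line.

L=[[1,0,0],[2,1,0],[1,2,1]] U=[[1,-2,-2],[0,1,-2],[0,0,-1]]

  R1 -= 2·R0 → [0,1,-2]
  R2 -= 1·R0 → [0,2,-5]
  R2 -= 2·R1 → [0,0,-1]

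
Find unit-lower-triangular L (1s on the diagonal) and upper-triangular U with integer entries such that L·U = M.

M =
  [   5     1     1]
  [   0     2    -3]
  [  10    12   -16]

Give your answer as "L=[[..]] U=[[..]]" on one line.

L=[[1,0,0],[0,1,0],[2,5,1]] U=[[5,1,1],[0,2,-3],[0,0,-3]]

  R1 -= 0·R0 → [0,2,-3]
  R2 -= 2·R0 → [0,10,-18]
  R2 -= 5·R1 → [0,0,-3]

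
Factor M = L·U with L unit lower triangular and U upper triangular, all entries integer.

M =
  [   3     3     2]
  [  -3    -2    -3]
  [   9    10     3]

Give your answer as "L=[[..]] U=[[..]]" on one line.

  R1 -= -1·R0 → [0,1,-1]
  R2 -= 3·R0 → [0,1,-3]
  R2 -= 1·R1 → [0,0,-2]

L=[[1,0,0],[-1,1,0],[3,1,1]] U=[[3,3,2],[0,1,-1],[0,0,-2]]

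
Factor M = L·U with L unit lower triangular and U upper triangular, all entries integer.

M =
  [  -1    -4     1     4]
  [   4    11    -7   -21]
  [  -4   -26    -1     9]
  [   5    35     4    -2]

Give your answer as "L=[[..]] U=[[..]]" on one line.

  r1 -= -4·r0 → [0,-5,-3,-5]
  r2 -= 4·r0 → [0,-10,-5,-7]
  r3 -= -5·r0 → [0,15,9,18]
  r2 -= 2·r1 → [0,0,1,3]
  r3 -= -3·r1 → [0,0,0,3]
  r3 -= 0·r2 → [0,0,0,3]

L=[[1,0,0,0],[-4,1,0,0],[4,2,1,0],[-5,-3,0,1]] U=[[-1,-4,1,4],[0,-5,-3,-5],[0,0,1,3],[0,0,0,3]]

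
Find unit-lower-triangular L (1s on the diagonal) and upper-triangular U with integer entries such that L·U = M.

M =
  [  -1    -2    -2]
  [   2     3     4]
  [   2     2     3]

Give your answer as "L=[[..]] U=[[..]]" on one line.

L=[[1,0,0],[-2,1,0],[-2,2,1]] U=[[-1,-2,-2],[0,-1,0],[0,0,-1]]

  row1 -= -2·row0 → [0,-1,0]
  row2 -= -2·row0 → [0,-2,-1]
  row2 -= 2·row1 → [0,0,-1]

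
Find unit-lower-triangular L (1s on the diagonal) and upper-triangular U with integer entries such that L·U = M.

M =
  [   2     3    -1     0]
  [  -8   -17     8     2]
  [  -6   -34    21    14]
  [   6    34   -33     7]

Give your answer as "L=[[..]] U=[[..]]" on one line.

L=[[1,0,0,0],[-4,1,0,0],[-3,5,1,0],[3,-5,5,1]] U=[[2,3,-1,0],[0,-5,4,2],[0,0,-2,4],[0,0,0,-3]]

  R1 -= -4·R0 → [0,-5,4,2]
  R2 -= -3·R0 → [0,-25,18,14]
  R3 -= 3·R0 → [0,25,-30,7]
  R2 -= 5·R1 → [0,0,-2,4]
  R3 -= -5·R1 → [0,0,-10,17]
  R3 -= 5·R2 → [0,0,0,-3]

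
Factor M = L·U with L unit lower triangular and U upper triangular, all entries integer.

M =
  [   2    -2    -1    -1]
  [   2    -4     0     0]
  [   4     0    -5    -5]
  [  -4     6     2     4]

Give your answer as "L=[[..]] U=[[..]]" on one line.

L=[[1,0,0,0],[1,1,0,0],[2,-2,1,0],[-2,-1,-1,1]] U=[[2,-2,-1,-1],[0,-2,1,1],[0,0,-1,-1],[0,0,0,2]]

  r1 -= 1·r0 → [0,-2,1,1]
  r2 -= 2·r0 → [0,4,-3,-3]
  r3 -= -2·r0 → [0,2,0,2]
  r2 -= -2·r1 → [0,0,-1,-1]
  r3 -= -1·r1 → [0,0,1,3]
  r3 -= -1·r2 → [0,0,0,2]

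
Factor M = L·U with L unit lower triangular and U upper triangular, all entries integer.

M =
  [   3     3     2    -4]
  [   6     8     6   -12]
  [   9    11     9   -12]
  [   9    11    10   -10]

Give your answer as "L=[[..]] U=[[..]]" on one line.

L=[[1,0,0,0],[2,1,0,0],[3,1,1,0],[3,1,2,1]] U=[[3,3,2,-4],[0,2,2,-4],[0,0,1,4],[0,0,0,-2]]

  R1 -= 2·R0 → [0,2,2,-4]
  R2 -= 3·R0 → [0,2,3,0]
  R3 -= 3·R0 → [0,2,4,2]
  R2 -= 1·R1 → [0,0,1,4]
  R3 -= 1·R1 → [0,0,2,6]
  R3 -= 2·R2 → [0,0,0,-2]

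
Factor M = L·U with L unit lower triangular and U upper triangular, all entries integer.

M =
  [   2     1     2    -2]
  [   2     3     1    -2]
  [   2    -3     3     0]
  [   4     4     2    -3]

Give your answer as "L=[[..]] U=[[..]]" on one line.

  row1 -= 1·row0 → [0,2,-1,0]
  row2 -= 1·row0 → [0,-4,1,2]
  row3 -= 2·row0 → [0,2,-2,1]
  row2 -= -2·row1 → [0,0,-1,2]
  row3 -= 1·row1 → [0,0,-1,1]
  row3 -= 1·row2 → [0,0,0,-1]

L=[[1,0,0,0],[1,1,0,0],[1,-2,1,0],[2,1,1,1]] U=[[2,1,2,-2],[0,2,-1,0],[0,0,-1,2],[0,0,0,-1]]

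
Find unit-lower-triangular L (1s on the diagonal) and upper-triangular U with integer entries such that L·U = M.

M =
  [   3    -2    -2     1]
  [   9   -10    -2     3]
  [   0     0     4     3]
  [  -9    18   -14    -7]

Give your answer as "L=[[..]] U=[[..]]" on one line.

L=[[1,0,0,0],[3,1,0,0],[0,0,1,0],[-3,-3,-2,1]] U=[[3,-2,-2,1],[0,-4,4,0],[0,0,4,3],[0,0,0,2]]

  R1 -= 3·R0 → [0,-4,4,0]
  R2 -= 0·R0 → [0,0,4,3]
  R3 -= -3·R0 → [0,12,-20,-4]
  R2 -= 0·R1 → [0,0,4,3]
  R3 -= -3·R1 → [0,0,-8,-4]
  R3 -= -2·R2 → [0,0,0,2]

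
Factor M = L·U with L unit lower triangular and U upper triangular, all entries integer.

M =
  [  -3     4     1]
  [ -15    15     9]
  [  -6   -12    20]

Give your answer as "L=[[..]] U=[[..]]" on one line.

L=[[1,0,0],[5,1,0],[2,4,1]] U=[[-3,4,1],[0,-5,4],[0,0,2]]

  row1 -= 5·row0 → [0,-5,4]
  row2 -= 2·row0 → [0,-20,18]
  row2 -= 4·row1 → [0,0,2]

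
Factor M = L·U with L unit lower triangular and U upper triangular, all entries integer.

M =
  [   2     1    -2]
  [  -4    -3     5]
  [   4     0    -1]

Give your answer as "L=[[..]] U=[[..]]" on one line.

L=[[1,0,0],[-2,1,0],[2,2,1]] U=[[2,1,-2],[0,-1,1],[0,0,1]]

  r1 -= -2·r0 → [0,-1,1]
  r2 -= 2·r0 → [0,-2,3]
  r2 -= 2·r1 → [0,0,1]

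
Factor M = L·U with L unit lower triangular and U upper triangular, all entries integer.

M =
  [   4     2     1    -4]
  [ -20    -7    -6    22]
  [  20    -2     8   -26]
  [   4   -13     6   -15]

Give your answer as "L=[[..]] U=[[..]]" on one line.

L=[[1,0,0,0],[-5,1,0,0],[5,-4,1,0],[1,-5,0,1]] U=[[4,2,1,-4],[0,3,-1,2],[0,0,-1,2],[0,0,0,-1]]

  row1 -= -5·row0 → [0,3,-1,2]
  row2 -= 5·row0 → [0,-12,3,-6]
  row3 -= 1·row0 → [0,-15,5,-11]
  row2 -= -4·row1 → [0,0,-1,2]
  row3 -= -5·row1 → [0,0,0,-1]
  row3 -= 0·row2 → [0,0,0,-1]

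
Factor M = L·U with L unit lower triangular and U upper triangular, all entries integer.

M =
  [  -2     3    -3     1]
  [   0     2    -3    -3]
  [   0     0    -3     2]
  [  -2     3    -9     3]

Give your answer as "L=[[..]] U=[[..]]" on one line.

L=[[1,0,0,0],[0,1,0,0],[0,0,1,0],[1,0,2,1]] U=[[-2,3,-3,1],[0,2,-3,-3],[0,0,-3,2],[0,0,0,-2]]

  r1 -= 0·r0 → [0,2,-3,-3]
  r2 -= 0·r0 → [0,0,-3,2]
  r3 -= 1·r0 → [0,0,-6,2]
  r2 -= 0·r1 → [0,0,-3,2]
  r3 -= 0·r1 → [0,0,-6,2]
  r3 -= 2·r2 → [0,0,0,-2]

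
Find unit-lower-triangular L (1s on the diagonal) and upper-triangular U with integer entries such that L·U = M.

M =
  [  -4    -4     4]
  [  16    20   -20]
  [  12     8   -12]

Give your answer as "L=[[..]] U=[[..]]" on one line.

L=[[1,0,0],[-4,1,0],[-3,-1,1]] U=[[-4,-4,4],[0,4,-4],[0,0,-4]]

  r1 -= -4·r0 → [0,4,-4]
  r2 -= -3·r0 → [0,-4,0]
  r2 -= -1·r1 → [0,0,-4]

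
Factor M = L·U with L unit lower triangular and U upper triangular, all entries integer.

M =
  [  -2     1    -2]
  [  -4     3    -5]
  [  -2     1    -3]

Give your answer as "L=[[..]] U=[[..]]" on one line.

L=[[1,0,0],[2,1,0],[1,0,1]] U=[[-2,1,-2],[0,1,-1],[0,0,-1]]

  row1 -= 2·row0 → [0,1,-1]
  row2 -= 1·row0 → [0,0,-1]
  row2 -= 0·row1 → [0,0,-1]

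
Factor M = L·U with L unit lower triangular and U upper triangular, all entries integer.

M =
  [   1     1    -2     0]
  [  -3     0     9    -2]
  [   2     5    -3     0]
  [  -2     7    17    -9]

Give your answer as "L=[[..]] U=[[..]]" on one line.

L=[[1,0,0,0],[-3,1,0,0],[2,1,1,0],[-2,3,-2,1]] U=[[1,1,-2,0],[0,3,3,-2],[0,0,-2,2],[0,0,0,1]]

  R1 -= -3·R0 → [0,3,3,-2]
  R2 -= 2·R0 → [0,3,1,0]
  R3 -= -2·R0 → [0,9,13,-9]
  R2 -= 1·R1 → [0,0,-2,2]
  R3 -= 3·R1 → [0,0,4,-3]
  R3 -= -2·R2 → [0,0,0,1]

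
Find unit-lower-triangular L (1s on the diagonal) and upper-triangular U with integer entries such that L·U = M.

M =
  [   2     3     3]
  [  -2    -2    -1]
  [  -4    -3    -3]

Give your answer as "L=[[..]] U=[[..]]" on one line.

L=[[1,0,0],[-1,1,0],[-2,3,1]] U=[[2,3,3],[0,1,2],[0,0,-3]]

  R1 -= -1·R0 → [0,1,2]
  R2 -= -2·R0 → [0,3,3]
  R2 -= 3·R1 → [0,0,-3]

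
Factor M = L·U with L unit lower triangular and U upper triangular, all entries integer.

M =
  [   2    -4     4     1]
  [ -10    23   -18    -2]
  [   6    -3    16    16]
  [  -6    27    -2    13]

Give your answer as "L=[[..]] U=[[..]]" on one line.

  R1 -= -5·R0 → [0,3,2,3]
  R2 -= 3·R0 → [0,9,4,13]
  R3 -= -3·R0 → [0,15,10,16]
  R2 -= 3·R1 → [0,0,-2,4]
  R3 -= 5·R1 → [0,0,0,1]
  R3 -= 0·R2 → [0,0,0,1]

L=[[1,0,0,0],[-5,1,0,0],[3,3,1,0],[-3,5,0,1]] U=[[2,-4,4,1],[0,3,2,3],[0,0,-2,4],[0,0,0,1]]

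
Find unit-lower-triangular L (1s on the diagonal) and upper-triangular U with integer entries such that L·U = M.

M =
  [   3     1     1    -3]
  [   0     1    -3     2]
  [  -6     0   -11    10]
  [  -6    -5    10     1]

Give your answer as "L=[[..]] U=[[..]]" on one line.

  r1 -= 0·r0 → [0,1,-3,2]
  r2 -= -2·r0 → [0,2,-9,4]
  r3 -= -2·r0 → [0,-3,12,-5]
  r2 -= 2·r1 → [0,0,-3,0]
  r3 -= -3·r1 → [0,0,3,1]
  r3 -= -1·r2 → [0,0,0,1]

L=[[1,0,0,0],[0,1,0,0],[-2,2,1,0],[-2,-3,-1,1]] U=[[3,1,1,-3],[0,1,-3,2],[0,0,-3,0],[0,0,0,1]]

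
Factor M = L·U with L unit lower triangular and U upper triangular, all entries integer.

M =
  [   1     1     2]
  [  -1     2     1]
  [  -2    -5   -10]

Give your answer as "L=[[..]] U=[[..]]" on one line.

L=[[1,0,0],[-1,1,0],[-2,-1,1]] U=[[1,1,2],[0,3,3],[0,0,-3]]

  r1 -= -1·r0 → [0,3,3]
  r2 -= -2·r0 → [0,-3,-6]
  r2 -= -1·r1 → [0,0,-3]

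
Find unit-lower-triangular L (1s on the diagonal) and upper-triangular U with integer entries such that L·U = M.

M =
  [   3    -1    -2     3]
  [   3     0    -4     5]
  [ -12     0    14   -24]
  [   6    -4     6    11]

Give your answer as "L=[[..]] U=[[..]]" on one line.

  row1 -= 1·row0 → [0,1,-2,2]
  row2 -= -4·row0 → [0,-4,6,-12]
  row3 -= 2·row0 → [0,-2,10,5]
  row2 -= -4·row1 → [0,0,-2,-4]
  row3 -= -2·row1 → [0,0,6,9]
  row3 -= -3·row2 → [0,0,0,-3]

L=[[1,0,0,0],[1,1,0,0],[-4,-4,1,0],[2,-2,-3,1]] U=[[3,-1,-2,3],[0,1,-2,2],[0,0,-2,-4],[0,0,0,-3]]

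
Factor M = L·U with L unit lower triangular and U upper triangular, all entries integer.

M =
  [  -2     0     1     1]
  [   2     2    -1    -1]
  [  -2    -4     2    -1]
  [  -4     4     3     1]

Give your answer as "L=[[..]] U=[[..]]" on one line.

L=[[1,0,0,0],[-1,1,0,0],[1,-2,1,0],[2,2,1,1]] U=[[-2,0,1,1],[0,2,0,0],[0,0,1,-2],[0,0,0,1]]

  r1 -= -1·r0 → [0,2,0,0]
  r2 -= 1·r0 → [0,-4,1,-2]
  r3 -= 2·r0 → [0,4,1,-1]
  r2 -= -2·r1 → [0,0,1,-2]
  r3 -= 2·r1 → [0,0,1,-1]
  r3 -= 1·r2 → [0,0,0,1]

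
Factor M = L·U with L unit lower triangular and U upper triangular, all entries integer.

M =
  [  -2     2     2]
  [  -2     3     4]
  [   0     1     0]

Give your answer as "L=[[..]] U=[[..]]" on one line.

  row1 -= 1·row0 → [0,1,2]
  row2 -= 0·row0 → [0,1,0]
  row2 -= 1·row1 → [0,0,-2]

L=[[1,0,0],[1,1,0],[0,1,1]] U=[[-2,2,2],[0,1,2],[0,0,-2]]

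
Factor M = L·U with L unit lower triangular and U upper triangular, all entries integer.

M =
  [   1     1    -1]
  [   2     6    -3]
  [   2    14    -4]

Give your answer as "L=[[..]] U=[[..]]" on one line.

  row1 -= 2·row0 → [0,4,-1]
  row2 -= 2·row0 → [0,12,-2]
  row2 -= 3·row1 → [0,0,1]

L=[[1,0,0],[2,1,0],[2,3,1]] U=[[1,1,-1],[0,4,-1],[0,0,1]]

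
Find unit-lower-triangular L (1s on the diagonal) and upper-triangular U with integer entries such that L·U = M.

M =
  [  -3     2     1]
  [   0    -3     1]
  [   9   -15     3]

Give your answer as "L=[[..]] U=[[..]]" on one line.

  row1 -= 0·row0 → [0,-3,1]
  row2 -= -3·row0 → [0,-9,6]
  row2 -= 3·row1 → [0,0,3]

L=[[1,0,0],[0,1,0],[-3,3,1]] U=[[-3,2,1],[0,-3,1],[0,0,3]]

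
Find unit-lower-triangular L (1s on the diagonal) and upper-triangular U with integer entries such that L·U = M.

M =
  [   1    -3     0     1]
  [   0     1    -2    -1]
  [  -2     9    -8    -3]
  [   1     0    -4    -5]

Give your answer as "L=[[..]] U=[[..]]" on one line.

L=[[1,0,0,0],[0,1,0,0],[-2,3,1,0],[1,3,-1,1]] U=[[1,-3,0,1],[0,1,-2,-1],[0,0,-2,2],[0,0,0,-1]]

  R1 -= 0·R0 → [0,1,-2,-1]
  R2 -= -2·R0 → [0,3,-8,-1]
  R3 -= 1·R0 → [0,3,-4,-6]
  R2 -= 3·R1 → [0,0,-2,2]
  R3 -= 3·R1 → [0,0,2,-3]
  R3 -= -1·R2 → [0,0,0,-1]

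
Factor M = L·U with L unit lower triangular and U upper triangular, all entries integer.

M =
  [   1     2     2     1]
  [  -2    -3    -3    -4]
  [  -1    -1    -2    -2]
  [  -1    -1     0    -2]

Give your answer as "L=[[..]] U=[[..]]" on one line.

L=[[1,0,0,0],[-2,1,0,0],[-1,1,1,0],[-1,1,-1,1]] U=[[1,2,2,1],[0,1,1,-2],[0,0,-1,1],[0,0,0,2]]

  R1 -= -2·R0 → [0,1,1,-2]
  R2 -= -1·R0 → [0,1,0,-1]
  R3 -= -1·R0 → [0,1,2,-1]
  R2 -= 1·R1 → [0,0,-1,1]
  R3 -= 1·R1 → [0,0,1,1]
  R3 -= -1·R2 → [0,0,0,2]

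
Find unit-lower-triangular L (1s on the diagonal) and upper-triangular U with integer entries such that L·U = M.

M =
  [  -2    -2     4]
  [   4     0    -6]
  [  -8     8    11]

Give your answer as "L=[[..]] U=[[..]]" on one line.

  row1 -= -2·row0 → [0,-4,2]
  row2 -= 4·row0 → [0,16,-5]
  row2 -= -4·row1 → [0,0,3]

L=[[1,0,0],[-2,1,0],[4,-4,1]] U=[[-2,-2,4],[0,-4,2],[0,0,3]]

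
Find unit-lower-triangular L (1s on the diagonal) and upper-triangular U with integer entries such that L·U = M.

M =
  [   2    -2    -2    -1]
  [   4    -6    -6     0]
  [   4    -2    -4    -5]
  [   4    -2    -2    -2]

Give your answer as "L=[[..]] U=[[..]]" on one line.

  R1 -= 2·R0 → [0,-2,-2,2]
  R2 -= 2·R0 → [0,2,0,-3]
  R3 -= 2·R0 → [0,2,2,0]
  R2 -= -1·R1 → [0,0,-2,-1]
  R3 -= -1·R1 → [0,0,0,2]
  R3 -= 0·R2 → [0,0,0,2]

L=[[1,0,0,0],[2,1,0,0],[2,-1,1,0],[2,-1,0,1]] U=[[2,-2,-2,-1],[0,-2,-2,2],[0,0,-2,-1],[0,0,0,2]]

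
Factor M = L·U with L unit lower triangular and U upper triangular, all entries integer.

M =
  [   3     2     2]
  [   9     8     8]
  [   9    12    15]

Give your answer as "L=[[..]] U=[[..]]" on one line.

  R1 -= 3·R0 → [0,2,2]
  R2 -= 3·R0 → [0,6,9]
  R2 -= 3·R1 → [0,0,3]

L=[[1,0,0],[3,1,0],[3,3,1]] U=[[3,2,2],[0,2,2],[0,0,3]]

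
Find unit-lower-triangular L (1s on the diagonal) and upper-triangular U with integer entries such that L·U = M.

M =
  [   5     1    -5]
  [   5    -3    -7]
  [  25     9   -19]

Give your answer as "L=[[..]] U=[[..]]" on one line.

L=[[1,0,0],[1,1,0],[5,-1,1]] U=[[5,1,-5],[0,-4,-2],[0,0,4]]

  row1 -= 1·row0 → [0,-4,-2]
  row2 -= 5·row0 → [0,4,6]
  row2 -= -1·row1 → [0,0,4]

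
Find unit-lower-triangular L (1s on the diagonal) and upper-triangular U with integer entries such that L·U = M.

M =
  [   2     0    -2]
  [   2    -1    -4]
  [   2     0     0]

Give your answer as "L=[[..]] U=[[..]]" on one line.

  r1 -= 1·r0 → [0,-1,-2]
  r2 -= 1·r0 → [0,0,2]
  r2 -= 0·r1 → [0,0,2]

L=[[1,0,0],[1,1,0],[1,0,1]] U=[[2,0,-2],[0,-1,-2],[0,0,2]]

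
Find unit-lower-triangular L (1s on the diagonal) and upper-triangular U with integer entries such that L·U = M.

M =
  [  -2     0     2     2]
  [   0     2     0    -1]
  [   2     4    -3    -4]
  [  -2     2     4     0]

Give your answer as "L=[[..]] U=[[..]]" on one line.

  row1 -= 0·row0 → [0,2,0,-1]
  row2 -= -1·row0 → [0,4,-1,-2]
  row3 -= 1·row0 → [0,2,2,-2]
  row2 -= 2·row1 → [0,0,-1,0]
  row3 -= 1·row1 → [0,0,2,-1]
  row3 -= -2·row2 → [0,0,0,-1]

L=[[1,0,0,0],[0,1,0,0],[-1,2,1,0],[1,1,-2,1]] U=[[-2,0,2,2],[0,2,0,-1],[0,0,-1,0],[0,0,0,-1]]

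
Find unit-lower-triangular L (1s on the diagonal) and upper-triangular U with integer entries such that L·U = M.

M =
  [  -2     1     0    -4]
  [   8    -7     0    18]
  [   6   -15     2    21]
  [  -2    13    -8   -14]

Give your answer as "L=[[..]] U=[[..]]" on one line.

L=[[1,0,0,0],[-4,1,0,0],[-3,4,1,0],[1,-4,-4,1]] U=[[-2,1,0,-4],[0,-3,0,2],[0,0,2,1],[0,0,0,2]]

  row1 -= -4·row0 → [0,-3,0,2]
  row2 -= -3·row0 → [0,-12,2,9]
  row3 -= 1·row0 → [0,12,-8,-10]
  row2 -= 4·row1 → [0,0,2,1]
  row3 -= -4·row1 → [0,0,-8,-2]
  row3 -= -4·row2 → [0,0,0,2]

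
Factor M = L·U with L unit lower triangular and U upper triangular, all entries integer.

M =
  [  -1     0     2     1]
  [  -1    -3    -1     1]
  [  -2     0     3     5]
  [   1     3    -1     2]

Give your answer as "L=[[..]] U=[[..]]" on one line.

  row1 -= 1·row0 → [0,-3,-3,0]
  row2 -= 2·row0 → [0,0,-1,3]
  row3 -= -1·row0 → [0,3,1,3]
  row2 -= 0·row1 → [0,0,-1,3]
  row3 -= -1·row1 → [0,0,-2,3]
  row3 -= 2·row2 → [0,0,0,-3]

L=[[1,0,0,0],[1,1,0,0],[2,0,1,0],[-1,-1,2,1]] U=[[-1,0,2,1],[0,-3,-3,0],[0,0,-1,3],[0,0,0,-3]]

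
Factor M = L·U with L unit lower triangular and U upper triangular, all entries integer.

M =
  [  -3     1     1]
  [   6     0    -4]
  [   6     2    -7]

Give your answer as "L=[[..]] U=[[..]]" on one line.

  row1 -= -2·row0 → [0,2,-2]
  row2 -= -2·row0 → [0,4,-5]
  row2 -= 2·row1 → [0,0,-1]

L=[[1,0,0],[-2,1,0],[-2,2,1]] U=[[-3,1,1],[0,2,-2],[0,0,-1]]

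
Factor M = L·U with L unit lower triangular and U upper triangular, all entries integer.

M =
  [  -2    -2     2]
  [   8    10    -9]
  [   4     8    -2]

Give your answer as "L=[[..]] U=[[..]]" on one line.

L=[[1,0,0],[-4,1,0],[-2,2,1]] U=[[-2,-2,2],[0,2,-1],[0,0,4]]

  R1 -= -4·R0 → [0,2,-1]
  R2 -= -2·R0 → [0,4,2]
  R2 -= 2·R1 → [0,0,4]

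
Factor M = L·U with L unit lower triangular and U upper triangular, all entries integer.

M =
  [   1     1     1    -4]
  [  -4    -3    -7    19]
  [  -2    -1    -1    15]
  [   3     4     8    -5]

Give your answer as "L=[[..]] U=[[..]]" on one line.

L=[[1,0,0,0],[-4,1,0,0],[-2,1,1,0],[3,1,2,1]] U=[[1,1,1,-4],[0,1,-3,3],[0,0,4,4],[0,0,0,-4]]

  r1 -= -4·r0 → [0,1,-3,3]
  r2 -= -2·r0 → [0,1,1,7]
  r3 -= 3·r0 → [0,1,5,7]
  r2 -= 1·r1 → [0,0,4,4]
  r3 -= 1·r1 → [0,0,8,4]
  r3 -= 2·r2 → [0,0,0,-4]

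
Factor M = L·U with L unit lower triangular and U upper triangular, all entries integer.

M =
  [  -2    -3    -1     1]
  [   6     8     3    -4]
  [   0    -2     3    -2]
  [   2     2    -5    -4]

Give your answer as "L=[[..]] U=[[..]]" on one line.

L=[[1,0,0,0],[-3,1,0,0],[0,2,1,0],[-1,1,-2,1]] U=[[-2,-3,-1,1],[0,-1,0,-1],[0,0,3,0],[0,0,0,-2]]

  R1 -= -3·R0 → [0,-1,0,-1]
  R2 -= 0·R0 → [0,-2,3,-2]
  R3 -= -1·R0 → [0,-1,-6,-3]
  R2 -= 2·R1 → [0,0,3,0]
  R3 -= 1·R1 → [0,0,-6,-2]
  R3 -= -2·R2 → [0,0,0,-2]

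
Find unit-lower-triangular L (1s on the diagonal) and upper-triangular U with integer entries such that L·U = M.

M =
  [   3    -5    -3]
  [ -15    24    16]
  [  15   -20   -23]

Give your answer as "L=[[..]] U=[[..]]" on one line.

  row1 -= -5·row0 → [0,-1,1]
  row2 -= 5·row0 → [0,5,-8]
  row2 -= -5·row1 → [0,0,-3]

L=[[1,0,0],[-5,1,0],[5,-5,1]] U=[[3,-5,-3],[0,-1,1],[0,0,-3]]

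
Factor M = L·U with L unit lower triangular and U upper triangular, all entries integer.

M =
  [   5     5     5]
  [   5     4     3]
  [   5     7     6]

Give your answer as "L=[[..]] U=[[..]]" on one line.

  R1 -= 1·R0 → [0,-1,-2]
  R2 -= 1·R0 → [0,2,1]
  R2 -= -2·R1 → [0,0,-3]

L=[[1,0,0],[1,1,0],[1,-2,1]] U=[[5,5,5],[0,-1,-2],[0,0,-3]]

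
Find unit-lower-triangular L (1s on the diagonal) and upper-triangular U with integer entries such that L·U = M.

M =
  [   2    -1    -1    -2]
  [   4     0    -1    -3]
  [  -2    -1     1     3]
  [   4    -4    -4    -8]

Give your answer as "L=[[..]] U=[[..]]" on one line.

L=[[1,0,0,0],[2,1,0,0],[-1,-1,1,0],[2,-1,-1,1]] U=[[2,-1,-1,-2],[0,2,1,1],[0,0,1,2],[0,0,0,-1]]

  r1 -= 2·r0 → [0,2,1,1]
  r2 -= -1·r0 → [0,-2,0,1]
  r3 -= 2·r0 → [0,-2,-2,-4]
  r2 -= -1·r1 → [0,0,1,2]
  r3 -= -1·r1 → [0,0,-1,-3]
  r3 -= -1·r2 → [0,0,0,-1]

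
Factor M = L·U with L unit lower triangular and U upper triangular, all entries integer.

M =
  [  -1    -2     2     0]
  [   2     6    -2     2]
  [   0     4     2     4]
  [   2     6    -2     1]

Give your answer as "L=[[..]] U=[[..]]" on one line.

  r1 -= -2·r0 → [0,2,2,2]
  r2 -= 0·r0 → [0,4,2,4]
  r3 -= -2·r0 → [0,2,2,1]
  r2 -= 2·r1 → [0,0,-2,0]
  r3 -= 1·r1 → [0,0,0,-1]
  r3 -= 0·r2 → [0,0,0,-1]

L=[[1,0,0,0],[-2,1,0,0],[0,2,1,0],[-2,1,0,1]] U=[[-1,-2,2,0],[0,2,2,2],[0,0,-2,0],[0,0,0,-1]]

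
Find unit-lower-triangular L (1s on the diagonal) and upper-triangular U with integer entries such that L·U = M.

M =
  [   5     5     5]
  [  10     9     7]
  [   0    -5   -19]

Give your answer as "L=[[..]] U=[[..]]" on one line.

L=[[1,0,0],[2,1,0],[0,5,1]] U=[[5,5,5],[0,-1,-3],[0,0,-4]]

  r1 -= 2·r0 → [0,-1,-3]
  r2 -= 0·r0 → [0,-5,-19]
  r2 -= 5·r1 → [0,0,-4]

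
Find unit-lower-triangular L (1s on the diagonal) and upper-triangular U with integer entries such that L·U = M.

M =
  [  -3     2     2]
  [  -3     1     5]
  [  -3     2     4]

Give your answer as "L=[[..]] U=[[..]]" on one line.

L=[[1,0,0],[1,1,0],[1,0,1]] U=[[-3,2,2],[0,-1,3],[0,0,2]]

  row1 -= 1·row0 → [0,-1,3]
  row2 -= 1·row0 → [0,0,2]
  row2 -= 0·row1 → [0,0,2]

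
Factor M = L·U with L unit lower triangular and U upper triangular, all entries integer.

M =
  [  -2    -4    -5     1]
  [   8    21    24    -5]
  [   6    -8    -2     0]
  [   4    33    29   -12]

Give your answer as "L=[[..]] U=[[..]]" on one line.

  row1 -= -4·row0 → [0,5,4,-1]
  row2 -= -3·row0 → [0,-20,-17,3]
  row3 -= -2·row0 → [0,25,19,-10]
  row2 -= -4·row1 → [0,0,-1,-1]
  row3 -= 5·row1 → [0,0,-1,-5]
  row3 -= 1·row2 → [0,0,0,-4]

L=[[1,0,0,0],[-4,1,0,0],[-3,-4,1,0],[-2,5,1,1]] U=[[-2,-4,-5,1],[0,5,4,-1],[0,0,-1,-1],[0,0,0,-4]]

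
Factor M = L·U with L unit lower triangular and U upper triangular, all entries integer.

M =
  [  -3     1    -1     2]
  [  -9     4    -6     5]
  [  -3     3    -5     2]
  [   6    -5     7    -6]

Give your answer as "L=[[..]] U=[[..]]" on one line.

  R1 -= 3·R0 → [0,1,-3,-1]
  R2 -= 1·R0 → [0,2,-4,0]
  R3 -= -2·R0 → [0,-3,5,-2]
  R2 -= 2·R1 → [0,0,2,2]
  R3 -= -3·R1 → [0,0,-4,-5]
  R3 -= -2·R2 → [0,0,0,-1]

L=[[1,0,0,0],[3,1,0,0],[1,2,1,0],[-2,-3,-2,1]] U=[[-3,1,-1,2],[0,1,-3,-1],[0,0,2,2],[0,0,0,-1]]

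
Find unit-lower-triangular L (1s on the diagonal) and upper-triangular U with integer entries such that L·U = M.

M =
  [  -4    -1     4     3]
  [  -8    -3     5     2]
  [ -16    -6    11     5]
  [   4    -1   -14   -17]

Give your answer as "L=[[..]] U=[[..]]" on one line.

  row1 -= 2·row0 → [0,-1,-3,-4]
  row2 -= 4·row0 → [0,-2,-5,-7]
  row3 -= -1·row0 → [0,-2,-10,-14]
  row2 -= 2·row1 → [0,0,1,1]
  row3 -= 2·row1 → [0,0,-4,-6]
  row3 -= -4·row2 → [0,0,0,-2]

L=[[1,0,0,0],[2,1,0,0],[4,2,1,0],[-1,2,-4,1]] U=[[-4,-1,4,3],[0,-1,-3,-4],[0,0,1,1],[0,0,0,-2]]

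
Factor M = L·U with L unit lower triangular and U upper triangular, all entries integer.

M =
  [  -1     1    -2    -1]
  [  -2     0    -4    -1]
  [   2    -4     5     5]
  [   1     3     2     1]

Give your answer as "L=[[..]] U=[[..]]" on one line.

L=[[1,0,0,0],[2,1,0,0],[-2,1,1,0],[-1,-2,0,1]] U=[[-1,1,-2,-1],[0,-2,0,1],[0,0,1,2],[0,0,0,2]]

  R1 -= 2·R0 → [0,-2,0,1]
  R2 -= -2·R0 → [0,-2,1,3]
  R3 -= -1·R0 → [0,4,0,0]
  R2 -= 1·R1 → [0,0,1,2]
  R3 -= -2·R1 → [0,0,0,2]
  R3 -= 0·R2 → [0,0,0,2]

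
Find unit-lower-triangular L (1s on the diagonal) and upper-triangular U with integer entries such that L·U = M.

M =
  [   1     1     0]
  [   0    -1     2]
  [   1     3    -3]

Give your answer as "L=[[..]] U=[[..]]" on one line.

  row1 -= 0·row0 → [0,-1,2]
  row2 -= 1·row0 → [0,2,-3]
  row2 -= -2·row1 → [0,0,1]

L=[[1,0,0],[0,1,0],[1,-2,1]] U=[[1,1,0],[0,-1,2],[0,0,1]]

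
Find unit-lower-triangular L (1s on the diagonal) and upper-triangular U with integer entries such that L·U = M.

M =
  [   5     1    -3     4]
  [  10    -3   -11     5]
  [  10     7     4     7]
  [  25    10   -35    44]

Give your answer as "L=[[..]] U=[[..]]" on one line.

L=[[1,0,0,0],[2,1,0,0],[2,-1,1,0],[5,-1,-5,1]] U=[[5,1,-3,4],[0,-5,-5,-3],[0,0,5,-4],[0,0,0,1]]

  R1 -= 2·R0 → [0,-5,-5,-3]
  R2 -= 2·R0 → [0,5,10,-1]
  R3 -= 5·R0 → [0,5,-20,24]
  R2 -= -1·R1 → [0,0,5,-4]
  R3 -= -1·R1 → [0,0,-25,21]
  R3 -= -5·R2 → [0,0,0,1]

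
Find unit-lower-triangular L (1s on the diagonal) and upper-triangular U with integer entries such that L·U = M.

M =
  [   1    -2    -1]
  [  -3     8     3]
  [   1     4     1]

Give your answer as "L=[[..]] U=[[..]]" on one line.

  R1 -= -3·R0 → [0,2,0]
  R2 -= 1·R0 → [0,6,2]
  R2 -= 3·R1 → [0,0,2]

L=[[1,0,0],[-3,1,0],[1,3,1]] U=[[1,-2,-1],[0,2,0],[0,0,2]]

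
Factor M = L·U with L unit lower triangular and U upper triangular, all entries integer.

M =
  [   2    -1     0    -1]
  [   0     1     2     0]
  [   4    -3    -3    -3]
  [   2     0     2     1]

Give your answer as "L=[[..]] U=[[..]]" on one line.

L=[[1,0,0,0],[0,1,0,0],[2,-1,1,0],[1,1,0,1]] U=[[2,-1,0,-1],[0,1,2,0],[0,0,-1,-1],[0,0,0,2]]

  r1 -= 0·r0 → [0,1,2,0]
  r2 -= 2·r0 → [0,-1,-3,-1]
  r3 -= 1·r0 → [0,1,2,2]
  r2 -= -1·r1 → [0,0,-1,-1]
  r3 -= 1·r1 → [0,0,0,2]
  r3 -= 0·r2 → [0,0,0,2]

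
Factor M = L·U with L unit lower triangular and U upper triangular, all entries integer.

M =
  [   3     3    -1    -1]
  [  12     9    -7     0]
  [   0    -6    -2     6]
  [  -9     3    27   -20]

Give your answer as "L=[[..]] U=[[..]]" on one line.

L=[[1,0,0,0],[4,1,0,0],[0,2,1,0],[-3,-4,3,1]] U=[[3,3,-1,-1],[0,-3,-3,4],[0,0,4,-2],[0,0,0,-1]]

  row1 -= 4·row0 → [0,-3,-3,4]
  row2 -= 0·row0 → [0,-6,-2,6]
  row3 -= -3·row0 → [0,12,24,-23]
  row2 -= 2·row1 → [0,0,4,-2]
  row3 -= -4·row1 → [0,0,12,-7]
  row3 -= 3·row2 → [0,0,0,-1]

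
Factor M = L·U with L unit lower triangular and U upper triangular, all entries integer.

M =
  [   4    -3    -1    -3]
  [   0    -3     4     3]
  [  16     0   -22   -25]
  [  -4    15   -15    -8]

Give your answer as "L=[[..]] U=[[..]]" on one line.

  r1 -= 0·r0 → [0,-3,4,3]
  r2 -= 4·r0 → [0,12,-18,-13]
  r3 -= -1·r0 → [0,12,-16,-11]
  r2 -= -4·r1 → [0,0,-2,-1]
  r3 -= -4·r1 → [0,0,0,1]
  r3 -= 0·r2 → [0,0,0,1]

L=[[1,0,0,0],[0,1,0,0],[4,-4,1,0],[-1,-4,0,1]] U=[[4,-3,-1,-3],[0,-3,4,3],[0,0,-2,-1],[0,0,0,1]]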